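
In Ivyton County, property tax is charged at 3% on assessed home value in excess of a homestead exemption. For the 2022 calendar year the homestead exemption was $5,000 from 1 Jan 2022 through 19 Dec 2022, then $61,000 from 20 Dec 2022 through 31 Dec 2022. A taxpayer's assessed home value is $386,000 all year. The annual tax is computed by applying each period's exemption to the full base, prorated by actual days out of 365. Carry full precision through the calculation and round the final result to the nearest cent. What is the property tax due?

1 Jan – 19 Dec 2022: 353 days, exemption $5,000 → ($386,000 − $5,000) × 3% × 353/365 = $11,054.2192
20 Dec – 31 Dec 2022: 12 days, exemption $61,000 → ($386,000 − $61,000) × 3% × 12/365 = $320.5479
Total = $11,374.7671

$11,374.77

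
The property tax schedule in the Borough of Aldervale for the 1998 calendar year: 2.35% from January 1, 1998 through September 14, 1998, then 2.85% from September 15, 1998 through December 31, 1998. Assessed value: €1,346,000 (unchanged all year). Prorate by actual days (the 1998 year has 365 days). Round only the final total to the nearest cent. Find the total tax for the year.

January 1 – September 14, 1998: 257 days at 2.35% → €1,346,000 × 2.35% × 257/365 = €22,271.6904
September 15 – December 31, 1998: 108 days at 2.85% → €1,346,000 × 2.85% × 108/365 = €11,350.6521
Total = €33,622.3425

€33,622.34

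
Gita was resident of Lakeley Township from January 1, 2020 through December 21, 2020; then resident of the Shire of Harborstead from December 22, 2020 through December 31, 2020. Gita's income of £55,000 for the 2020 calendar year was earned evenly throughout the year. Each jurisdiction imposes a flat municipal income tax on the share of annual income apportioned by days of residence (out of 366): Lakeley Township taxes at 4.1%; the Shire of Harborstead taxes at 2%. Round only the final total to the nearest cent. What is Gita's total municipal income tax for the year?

Lakeley Township, January 1 – December 21, 2020: 356 days → £55,000 × 4.1% × 356/366 = £2,193.3880
The Shire of Harborstead, December 22 – December 31, 2020: 10 days → £55,000 × 2% × 10/366 = £30.0546
Total = £2,223.4426

£2,223.44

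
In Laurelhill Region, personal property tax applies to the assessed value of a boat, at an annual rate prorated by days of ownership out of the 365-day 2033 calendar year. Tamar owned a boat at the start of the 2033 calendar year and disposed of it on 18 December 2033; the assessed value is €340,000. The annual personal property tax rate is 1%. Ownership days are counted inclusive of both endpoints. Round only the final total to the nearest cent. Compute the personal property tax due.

Days held (1 January – 18 December 2033): 352 out of 365
Tax = €340,000 × 1% × 352/365 = €3,278.9041

€3,278.90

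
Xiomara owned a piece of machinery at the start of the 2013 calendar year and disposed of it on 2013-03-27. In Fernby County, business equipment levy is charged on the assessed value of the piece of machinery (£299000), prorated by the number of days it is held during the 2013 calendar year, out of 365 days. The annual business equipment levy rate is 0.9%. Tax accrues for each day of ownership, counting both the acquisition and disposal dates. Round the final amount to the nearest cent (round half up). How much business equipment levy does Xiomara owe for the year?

£634.04

Days held (2013-01-01 to 2013-03-27): 86 out of 365
Tax = £299000 × 0.9% × 86/365 = £634.0438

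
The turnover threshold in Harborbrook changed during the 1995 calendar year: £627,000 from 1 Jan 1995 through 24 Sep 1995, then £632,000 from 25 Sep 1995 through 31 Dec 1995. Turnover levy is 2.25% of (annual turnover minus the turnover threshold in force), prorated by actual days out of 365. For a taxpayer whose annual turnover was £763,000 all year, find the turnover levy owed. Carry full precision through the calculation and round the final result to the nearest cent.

£3,029.79

1 Jan – 24 Sep 1995: 267 days, exemption £627,000 → (£763,000 − £627,000) × 2.25% × 267/365 = £2,238.4110
25 Sep – 31 Dec 1995: 98 days, exemption £632,000 → (£763,000 − £632,000) × 2.25% × 98/365 = £791.3836
Total = £3,029.7945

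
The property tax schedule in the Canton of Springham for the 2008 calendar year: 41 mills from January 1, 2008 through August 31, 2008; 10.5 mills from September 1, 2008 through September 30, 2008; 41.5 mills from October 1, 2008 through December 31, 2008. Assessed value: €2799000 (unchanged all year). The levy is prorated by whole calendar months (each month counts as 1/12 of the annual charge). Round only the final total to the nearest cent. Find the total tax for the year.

€107994.75

January 1 – August 31, 2008: 8 months at 41 mills → €2799000 × 4.1% × 8/12 = €76506.0000
September 1 – September 30, 2008: 1 month at 10.5 mills → €2799000 × 1.05% × 1/12 = €2449.1250
October 1 – December 31, 2008: 3 months at 41.5 mills → €2799000 × 4.15% × 3/12 = €29039.6250
Total = €107994.7500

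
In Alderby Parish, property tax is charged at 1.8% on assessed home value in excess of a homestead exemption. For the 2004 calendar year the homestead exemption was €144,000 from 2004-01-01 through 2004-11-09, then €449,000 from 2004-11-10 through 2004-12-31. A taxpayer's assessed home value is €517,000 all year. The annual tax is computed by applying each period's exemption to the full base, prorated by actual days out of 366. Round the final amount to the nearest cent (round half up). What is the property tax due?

2004-01-01 to 2004-11-09: 314 days, exemption €144,000 → (€517,000 − €144,000) × 1.8% × 314/366 = €5,760.0984
2004-11-10 to 2004-12-31: 52 days, exemption €449,000 → (€517,000 − €449,000) × 1.8% × 52/366 = €173.9016
Total = €5,934.0000

€5,934.00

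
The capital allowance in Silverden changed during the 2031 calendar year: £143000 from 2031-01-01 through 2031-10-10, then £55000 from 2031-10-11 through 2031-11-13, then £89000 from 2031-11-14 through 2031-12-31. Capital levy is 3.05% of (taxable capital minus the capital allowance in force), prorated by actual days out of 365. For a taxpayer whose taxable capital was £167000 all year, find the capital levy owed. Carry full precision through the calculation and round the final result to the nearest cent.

£1198.61

2031-01-01 to 2031-10-10: 283 days, exemption £143000 → (£167000 − £143000) × 3.05% × 283/365 = £567.5507
2031-10-11 to 2031-11-13: 34 days, exemption £55000 → (£167000 − £55000) × 3.05% × 34/365 = £318.2027
2031-11-14 to 2031-12-31: 48 days, exemption £89000 → (£167000 − £89000) × 3.05% × 48/365 = £312.8548
Total = £1198.6082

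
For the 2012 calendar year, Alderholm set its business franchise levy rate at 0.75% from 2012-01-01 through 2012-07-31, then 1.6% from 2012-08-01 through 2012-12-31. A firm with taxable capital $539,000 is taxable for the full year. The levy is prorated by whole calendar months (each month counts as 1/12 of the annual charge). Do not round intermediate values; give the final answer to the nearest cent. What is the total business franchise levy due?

2012-01-01 to 2012-07-31: 7 months at 0.75% → $539,000 × 0.75% × 7/12 = $2,358.1250
2012-08-01 to 2012-12-31: 5 months at 1.6% → $539,000 × 1.6% × 5/12 = $3,593.3333
Total = $5,951.4583

$5,951.46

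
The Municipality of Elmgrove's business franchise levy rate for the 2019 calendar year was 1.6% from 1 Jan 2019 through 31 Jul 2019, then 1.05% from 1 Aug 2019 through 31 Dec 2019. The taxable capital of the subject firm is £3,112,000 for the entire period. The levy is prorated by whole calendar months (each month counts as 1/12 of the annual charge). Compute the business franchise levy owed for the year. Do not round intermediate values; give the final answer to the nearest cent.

1 Jan – 31 Jul 2019: 7 months at 1.6% → £3,112,000 × 1.6% × 7/12 = £29,045.3333
1 Aug – 31 Dec 2019: 5 months at 1.05% → £3,112,000 × 1.05% × 5/12 = £13,615.0000
Total = £42,660.3333

£42,660.33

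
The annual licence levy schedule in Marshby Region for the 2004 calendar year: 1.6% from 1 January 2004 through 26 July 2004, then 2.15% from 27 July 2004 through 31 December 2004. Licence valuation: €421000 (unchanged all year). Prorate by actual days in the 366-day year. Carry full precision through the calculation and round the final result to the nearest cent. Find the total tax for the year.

€7735.59

1 January – 26 July 2004: 208 days at 1.6% → €421000 × 1.6% × 208/366 = €3828.1093
27 July – 31 December 2004: 158 days at 2.15% → €421000 × 2.15% × 158/366 = €3907.4781
Total = €7735.5874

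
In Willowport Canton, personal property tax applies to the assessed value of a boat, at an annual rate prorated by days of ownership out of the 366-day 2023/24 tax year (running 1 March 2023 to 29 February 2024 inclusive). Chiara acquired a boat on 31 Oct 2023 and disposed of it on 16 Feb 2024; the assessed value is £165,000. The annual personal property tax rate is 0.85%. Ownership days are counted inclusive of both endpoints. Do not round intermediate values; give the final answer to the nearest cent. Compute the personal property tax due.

Days held (31 Oct 2023 – 16 Feb 2024): 109 out of 366
Tax = £165,000 × 0.85% × 109/366 = £417.6844

£417.68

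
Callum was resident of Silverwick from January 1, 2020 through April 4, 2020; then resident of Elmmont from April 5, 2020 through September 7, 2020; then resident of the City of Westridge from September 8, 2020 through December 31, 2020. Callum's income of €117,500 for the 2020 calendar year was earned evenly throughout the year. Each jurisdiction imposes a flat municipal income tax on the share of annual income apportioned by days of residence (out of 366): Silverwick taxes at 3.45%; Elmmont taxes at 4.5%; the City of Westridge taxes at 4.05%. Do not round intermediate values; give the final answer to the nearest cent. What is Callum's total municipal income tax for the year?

Silverwick, January 1 – April 4, 2020: 95 days → €117,500 × 3.45% × 95/366 = €1,052.2029
Elmmont, April 5 – September 7, 2020: 156 days → €117,500 × 4.5% × 156/366 = €2,253.6885
The City of Westridge, September 8 – December 31, 2020: 115 days → €117,500 × 4.05% × 115/366 = €1,495.2357
Total = €4,801.1270

€4,801.13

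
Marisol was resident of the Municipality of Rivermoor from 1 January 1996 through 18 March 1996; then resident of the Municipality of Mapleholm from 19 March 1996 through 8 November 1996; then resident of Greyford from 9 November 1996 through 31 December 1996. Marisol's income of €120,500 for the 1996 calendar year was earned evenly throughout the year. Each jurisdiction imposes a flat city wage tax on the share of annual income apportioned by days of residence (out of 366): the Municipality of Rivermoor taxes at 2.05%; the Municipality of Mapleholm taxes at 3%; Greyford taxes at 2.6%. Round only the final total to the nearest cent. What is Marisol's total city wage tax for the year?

€3,301.24

The Municipality of Rivermoor, 1 January – 18 March 1996: 78 days → €120,500 × 2.05% × 78/366 = €526.4467
The Municipality of Mapleholm, 19 March – 8 November 1996: 235 days → €120,500 × 3% × 235/366 = €2,321.1066
Greyford, 9 November – 31 December 1996: 53 days → €120,500 × 2.6% × 53/366 = €453.6858
Total = €3,301.2391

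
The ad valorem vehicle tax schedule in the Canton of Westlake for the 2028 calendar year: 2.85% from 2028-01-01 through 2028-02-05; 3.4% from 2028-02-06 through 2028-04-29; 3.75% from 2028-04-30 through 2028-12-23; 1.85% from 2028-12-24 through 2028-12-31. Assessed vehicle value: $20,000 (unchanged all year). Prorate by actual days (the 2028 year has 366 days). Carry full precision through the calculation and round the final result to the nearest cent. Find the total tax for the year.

$707.92

2028-01-01 to 2028-02-05: 36 days at 2.85% → $20,000 × 2.85% × 36/366 = $56.0656
2028-02-06 to 2028-04-29: 84 days at 3.4% → $20,000 × 3.4% × 84/366 = $156.0656
2028-04-30 to 2028-12-23: 238 days at 3.75% → $20,000 × 3.75% × 238/366 = $487.7049
2028-12-24 to 2028-12-31: 8 days at 1.85% → $20,000 × 1.85% × 8/366 = $8.0874
Total = $707.9235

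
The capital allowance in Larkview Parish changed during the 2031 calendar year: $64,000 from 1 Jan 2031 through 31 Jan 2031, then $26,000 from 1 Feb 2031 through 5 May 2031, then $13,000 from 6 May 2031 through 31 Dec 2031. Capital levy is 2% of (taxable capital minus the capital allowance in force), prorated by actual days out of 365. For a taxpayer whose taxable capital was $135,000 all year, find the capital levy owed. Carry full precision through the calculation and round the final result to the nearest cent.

1 Jan – 31 Jan 2031: 31 days, exemption $64,000 → ($135,000 − $64,000) × 2% × 31/365 = $120.6027
1 Feb – 5 May 2031: 94 days, exemption $26,000 → ($135,000 − $26,000) × 2% × 94/365 = $561.4247
6 May – 31 Dec 2031: 240 days, exemption $13,000 → ($135,000 − $13,000) × 2% × 240/365 = $1,604.3836
Total = $2,286.4110

$2,286.41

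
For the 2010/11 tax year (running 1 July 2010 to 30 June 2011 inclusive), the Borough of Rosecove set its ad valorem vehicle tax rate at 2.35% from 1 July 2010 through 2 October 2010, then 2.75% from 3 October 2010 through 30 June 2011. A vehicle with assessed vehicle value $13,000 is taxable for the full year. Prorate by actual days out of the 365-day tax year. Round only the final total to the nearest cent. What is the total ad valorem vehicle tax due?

$344.11

1 July – 2 October 2010: 94 days at 2.35% → $13,000 × 2.35% × 94/365 = $78.6767
3 October 2010 – 30 June 2011: 271 days at 2.75% → $13,000 × 2.75% × 271/365 = $265.4315
Total = $344.1082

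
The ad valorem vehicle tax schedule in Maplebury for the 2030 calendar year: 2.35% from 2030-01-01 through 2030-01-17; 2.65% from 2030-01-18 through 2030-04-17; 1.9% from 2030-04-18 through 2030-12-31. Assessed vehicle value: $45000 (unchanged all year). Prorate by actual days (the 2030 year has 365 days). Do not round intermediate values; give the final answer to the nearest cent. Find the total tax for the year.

$947.65

2030-01-01 to 2030-01-17: 17 days at 2.35% → $45000 × 2.35% × 17/365 = $49.2534
2030-01-18 to 2030-04-17: 90 days at 2.65% → $45000 × 2.65% × 90/365 = $294.0411
2030-04-18 to 2030-12-31: 258 days at 1.9% → $45000 × 1.9% × 258/365 = $604.3562
Total = $947.6507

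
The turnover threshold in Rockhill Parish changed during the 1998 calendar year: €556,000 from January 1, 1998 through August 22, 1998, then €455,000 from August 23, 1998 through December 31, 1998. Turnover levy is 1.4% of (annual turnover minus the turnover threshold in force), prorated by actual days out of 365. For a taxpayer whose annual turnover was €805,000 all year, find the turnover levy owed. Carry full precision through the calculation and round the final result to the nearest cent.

January 1 – August 22, 1998: 234 days, exemption €556,000 → (€805,000 − €556,000) × 1.4% × 234/365 = €2,234.8603
August 23 – December 31, 1998: 131 days, exemption €455,000 → (€805,000 − €455,000) × 1.4% × 131/365 = €1,758.6301
Total = €3,993.4904

€3,993.49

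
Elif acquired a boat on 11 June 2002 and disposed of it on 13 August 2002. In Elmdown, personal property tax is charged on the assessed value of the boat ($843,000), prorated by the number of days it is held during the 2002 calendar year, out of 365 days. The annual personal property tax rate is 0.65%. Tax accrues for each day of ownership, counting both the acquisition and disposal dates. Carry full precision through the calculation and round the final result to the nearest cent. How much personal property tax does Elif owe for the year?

$960.79

Days held (11 June – 13 August 2002): 64 out of 365
Tax = $843,000 × 0.65% × 64/365 = $960.7890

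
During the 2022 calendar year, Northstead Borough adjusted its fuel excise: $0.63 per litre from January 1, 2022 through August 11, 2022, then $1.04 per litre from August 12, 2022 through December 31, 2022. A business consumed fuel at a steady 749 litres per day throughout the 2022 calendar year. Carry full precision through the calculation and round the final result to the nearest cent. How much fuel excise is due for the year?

$215,839.33

January 1 – August 11, 2022: 223 days × 749 litres/day = 167,027 litres at $0.63/litre → $105,227.01
August 12 – December 31, 2022: 142 days × 749 litres/day = 106,358 litres at $1.04/litre → $110,612.32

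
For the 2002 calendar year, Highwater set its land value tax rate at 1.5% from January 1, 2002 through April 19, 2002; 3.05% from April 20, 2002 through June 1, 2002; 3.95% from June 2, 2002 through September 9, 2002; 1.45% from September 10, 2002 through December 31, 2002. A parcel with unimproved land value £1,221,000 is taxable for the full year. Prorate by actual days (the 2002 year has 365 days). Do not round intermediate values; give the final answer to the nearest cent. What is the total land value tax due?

£28,551.33

January 1 – April 19, 2002: 109 days at 1.5% → £1,221,000 × 1.5% × 109/365 = £5,469.4110
April 20 – June 1, 2002: 43 days at 3.05% → £1,221,000 × 3.05% × 43/365 = £4,387.2370
June 2 – September 9, 2002: 100 days at 3.95% → £1,221,000 × 3.95% × 100/365 = £13,213.5616
September 10 – December 31, 2002: 113 days at 1.45% → £1,221,000 × 1.45% × 113/365 = £5,481.1192
Total = £28,551.3288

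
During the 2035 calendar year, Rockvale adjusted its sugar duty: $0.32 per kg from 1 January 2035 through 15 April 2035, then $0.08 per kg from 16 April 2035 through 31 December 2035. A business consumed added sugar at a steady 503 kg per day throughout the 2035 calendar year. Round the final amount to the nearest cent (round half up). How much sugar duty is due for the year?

1 January – 15 April 2035: 105 days × 503 kg/day = 52,815 kg at $0.32/kg → $16,900.80
16 April – 31 December 2035: 260 days × 503 kg/day = 130,780 kg at $0.08/kg → $10,462.40

$27,363.20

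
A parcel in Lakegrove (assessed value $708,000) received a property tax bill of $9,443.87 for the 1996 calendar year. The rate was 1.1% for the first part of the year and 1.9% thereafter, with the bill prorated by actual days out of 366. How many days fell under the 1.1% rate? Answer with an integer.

Let d = days at the first rate; then 366 − d days at the second rate.
$708,000 × [1.1%·d + 1.9%·(366−d)] / 366 = $9,443.87
Solving gives d = 259, so the new rate took effect on September 16, 1996.

259 days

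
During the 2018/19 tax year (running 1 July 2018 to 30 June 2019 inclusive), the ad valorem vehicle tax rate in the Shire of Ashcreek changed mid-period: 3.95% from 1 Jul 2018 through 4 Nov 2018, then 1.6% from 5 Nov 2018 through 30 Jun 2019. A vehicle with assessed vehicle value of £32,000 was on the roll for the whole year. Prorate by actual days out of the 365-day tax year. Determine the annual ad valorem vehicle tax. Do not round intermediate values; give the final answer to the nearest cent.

1 Jul – 4 Nov 2018: 127 days at 3.95% → £32,000 × 3.95% × 127/365 = £439.8027
5 Nov 2018 – 30 Jun 2019: 238 days at 1.6% → £32,000 × 1.6% × 238/365 = £333.8521
Total = £773.6548

£773.65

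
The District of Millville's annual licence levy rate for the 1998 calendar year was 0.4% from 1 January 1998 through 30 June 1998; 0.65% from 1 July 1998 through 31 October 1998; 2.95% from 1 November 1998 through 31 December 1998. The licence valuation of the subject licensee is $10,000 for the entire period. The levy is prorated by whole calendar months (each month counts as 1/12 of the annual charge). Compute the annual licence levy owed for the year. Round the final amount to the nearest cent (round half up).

1 January – 30 June 1998: 6 months at 0.4% → $10,000 × 0.4% × 6/12 = $20.0000
1 July – 31 October 1998: 4 months at 0.65% → $10,000 × 0.65% × 4/12 = $21.6667
1 November – 31 December 1998: 2 months at 2.95% → $10,000 × 2.95% × 2/12 = $49.1667
Total = $90.8333

$90.83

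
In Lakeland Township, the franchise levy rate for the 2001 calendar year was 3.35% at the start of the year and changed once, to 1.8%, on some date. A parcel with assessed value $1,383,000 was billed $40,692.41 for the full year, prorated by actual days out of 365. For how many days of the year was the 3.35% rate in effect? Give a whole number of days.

Let d = days at the first rate; then 365 − d days at the second rate.
$1,383,000 × [3.35%·d + 1.8%·(365−d)] / 365 = $40,692.41
Solving gives d = 269, so the new rate took effect on 27 September 2001.

269 days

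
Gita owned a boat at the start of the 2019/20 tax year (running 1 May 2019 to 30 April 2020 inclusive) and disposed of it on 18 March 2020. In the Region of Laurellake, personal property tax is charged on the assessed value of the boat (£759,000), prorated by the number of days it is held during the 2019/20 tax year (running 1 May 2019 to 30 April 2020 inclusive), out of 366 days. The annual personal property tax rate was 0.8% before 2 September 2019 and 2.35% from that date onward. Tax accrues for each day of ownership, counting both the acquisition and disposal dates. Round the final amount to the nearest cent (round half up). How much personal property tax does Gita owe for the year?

£11,755.17

1 May – 1 September 2019: 124 days at 0.8% → £759,000 × 0.8% × 124/366 = £2,057.1803
2 September 2019 – 18 March 2020: 199 days at 2.35% → £759,000 × 2.35% × 199/366 = £9,697.9877
Total = £11,755.1680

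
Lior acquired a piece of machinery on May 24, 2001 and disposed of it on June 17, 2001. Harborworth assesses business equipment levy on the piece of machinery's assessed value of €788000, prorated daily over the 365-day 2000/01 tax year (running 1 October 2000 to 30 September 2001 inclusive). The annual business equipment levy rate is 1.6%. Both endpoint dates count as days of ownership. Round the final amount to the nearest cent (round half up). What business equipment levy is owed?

€863.56

Days held (May 24 – June 17, 2001): 25 out of 365
Tax = €788000 × 1.6% × 25/365 = €863.5616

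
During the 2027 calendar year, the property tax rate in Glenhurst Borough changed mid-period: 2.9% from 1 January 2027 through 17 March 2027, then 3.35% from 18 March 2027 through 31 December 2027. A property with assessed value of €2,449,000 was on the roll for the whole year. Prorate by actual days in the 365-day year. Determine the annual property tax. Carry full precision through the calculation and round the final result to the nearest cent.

1 January – 17 March 2027: 76 days at 2.9% → €2,449,000 × 2.9% × 76/365 = €14,787.9342
18 March – 31 December 2027: 289 days at 3.35% → €2,449,000 × 3.35% × 289/365 = €64,958.8863
Total = €79,746.8205

€79,746.82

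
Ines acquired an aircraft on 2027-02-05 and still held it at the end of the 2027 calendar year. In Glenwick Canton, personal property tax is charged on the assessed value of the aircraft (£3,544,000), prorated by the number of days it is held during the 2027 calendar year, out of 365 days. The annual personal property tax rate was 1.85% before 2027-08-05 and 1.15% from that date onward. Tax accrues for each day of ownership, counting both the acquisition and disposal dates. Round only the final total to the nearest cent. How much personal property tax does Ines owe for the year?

£49,149.94

2027-02-05 to 2027-08-04: 181 days at 1.85% → £3,544,000 × 1.85% × 181/365 = £32,512.5589
2027-08-05 to 2027-12-31: 149 days at 1.15% → £3,544,000 × 1.15% × 149/365 = £16,637.3808
Total = £49,149.9397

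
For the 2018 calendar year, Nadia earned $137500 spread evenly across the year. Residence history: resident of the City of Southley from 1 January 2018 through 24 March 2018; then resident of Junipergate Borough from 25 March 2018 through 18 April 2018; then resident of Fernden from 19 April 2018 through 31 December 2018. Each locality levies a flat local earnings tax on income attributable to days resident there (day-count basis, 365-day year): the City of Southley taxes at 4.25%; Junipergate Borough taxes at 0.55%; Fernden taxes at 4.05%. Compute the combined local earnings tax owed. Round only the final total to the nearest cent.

$5301.66

The City of Southley, 1 January – 24 March 2018: 83 days → $137500 × 4.25% × 83/365 = $1328.8527
Junipergate Borough, 25 March – 18 April 2018: 25 days → $137500 × 0.55% × 25/365 = $51.7979
Fernden, 19 April – 31 December 2018: 257 days → $137500 × 4.05% × 257/365 = $3921.0103
Total = $5301.6610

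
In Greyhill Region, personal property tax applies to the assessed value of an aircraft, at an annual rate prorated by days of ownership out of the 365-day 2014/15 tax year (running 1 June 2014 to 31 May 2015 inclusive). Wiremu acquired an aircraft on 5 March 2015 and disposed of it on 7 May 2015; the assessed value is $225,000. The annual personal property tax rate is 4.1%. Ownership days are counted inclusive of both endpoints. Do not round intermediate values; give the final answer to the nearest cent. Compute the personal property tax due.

Days held (5 March – 7 May 2015): 64 out of 365
Tax = $225,000 × 4.1% × 64/365 = $1,617.5342

$1,617.53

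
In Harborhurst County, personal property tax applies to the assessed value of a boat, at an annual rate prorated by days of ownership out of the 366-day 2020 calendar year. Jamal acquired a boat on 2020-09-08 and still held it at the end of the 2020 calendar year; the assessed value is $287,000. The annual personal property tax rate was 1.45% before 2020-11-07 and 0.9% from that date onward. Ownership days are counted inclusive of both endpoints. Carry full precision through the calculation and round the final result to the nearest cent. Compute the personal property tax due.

2020-09-08 to 2020-11-06: 60 days at 1.45% → $287,000 × 1.45% × 60/366 = $682.2131
2020-11-07 to 2020-12-31: 55 days at 0.9% → $287,000 × 0.9% × 55/366 = $388.1557
Total = $1,070.3689

$1,070.37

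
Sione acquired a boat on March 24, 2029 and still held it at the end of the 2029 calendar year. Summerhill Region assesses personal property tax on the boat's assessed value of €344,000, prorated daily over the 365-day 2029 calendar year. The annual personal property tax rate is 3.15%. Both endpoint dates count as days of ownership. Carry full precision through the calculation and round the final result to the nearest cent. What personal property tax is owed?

Days held (March 24 – December 31, 2029): 283 out of 365
Tax = €344,000 × 3.15% × 283/365 = €8,401.6110

€8,401.61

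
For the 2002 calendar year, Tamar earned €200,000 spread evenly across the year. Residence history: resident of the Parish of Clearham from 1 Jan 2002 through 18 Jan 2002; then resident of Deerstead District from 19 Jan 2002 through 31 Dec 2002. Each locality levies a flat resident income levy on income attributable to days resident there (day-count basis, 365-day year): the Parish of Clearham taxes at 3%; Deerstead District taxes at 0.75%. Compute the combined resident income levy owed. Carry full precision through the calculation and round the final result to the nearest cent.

€1,721.92

The Parish of Clearham, 1 Jan – 18 Jan 2002: 18 days → €200,000 × 3% × 18/365 = €295.8904
Deerstead District, 19 Jan – 31 Dec 2002: 347 days → €200,000 × 0.75% × 347/365 = €1,426.0274
Total = €1,721.9178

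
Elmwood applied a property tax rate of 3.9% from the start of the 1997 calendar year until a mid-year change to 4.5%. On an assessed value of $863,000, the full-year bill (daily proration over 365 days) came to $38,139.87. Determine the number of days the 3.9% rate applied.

Let d = days at the first rate; then 365 − d days at the second rate.
$863,000 × [3.9%·d + 4.5%·(365−d)] / 365 = $38,139.87
Solving gives d = 49, so the new rate took effect on 19 February 1997.

49 days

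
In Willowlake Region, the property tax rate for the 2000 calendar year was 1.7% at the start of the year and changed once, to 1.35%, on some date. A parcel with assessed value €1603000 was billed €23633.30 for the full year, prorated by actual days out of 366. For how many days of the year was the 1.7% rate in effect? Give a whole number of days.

130 days

Let d = days at the first rate; then 366 − d days at the second rate.
€1603000 × [1.7%·d + 1.35%·(366−d)] / 366 = €23633.30
Solving gives d = 130, so the new rate took effect on 10 May 2000.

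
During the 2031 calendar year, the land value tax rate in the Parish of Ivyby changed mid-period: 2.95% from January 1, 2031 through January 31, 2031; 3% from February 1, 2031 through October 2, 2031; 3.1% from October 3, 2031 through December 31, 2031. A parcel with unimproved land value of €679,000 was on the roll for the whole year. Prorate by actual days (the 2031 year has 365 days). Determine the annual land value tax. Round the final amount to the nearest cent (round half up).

January 1 – January 31, 2031: 31 days at 2.95% → €679,000 × 2.95% × 31/365 = €1,701.2205
February 1 – October 2, 2031: 244 days at 3% → €679,000 × 3% × 244/365 = €13,617.2055
October 3 – December 31, 2031: 90 days at 3.1% → €679,000 × 3.1% × 90/365 = €5,190.1644
Total = €20,508.5904

€20,508.59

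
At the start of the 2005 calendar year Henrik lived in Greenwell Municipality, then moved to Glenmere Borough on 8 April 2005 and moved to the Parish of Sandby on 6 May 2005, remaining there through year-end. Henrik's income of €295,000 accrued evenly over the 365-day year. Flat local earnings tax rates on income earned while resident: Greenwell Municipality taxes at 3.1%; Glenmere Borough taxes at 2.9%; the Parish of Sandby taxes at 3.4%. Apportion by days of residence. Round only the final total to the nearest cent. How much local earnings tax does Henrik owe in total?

€9,681.66

Greenwell Municipality, 1 January – 7 April 2005: 97 days → €295,000 × 3.1% × 97/365 = €2,430.3151
Glenmere Borough, 8 April – 5 May 2005: 28 days → €295,000 × 2.9% × 28/365 = €656.2740
The Parish of Sandby, 6 May – 31 December 2005: 240 days → €295,000 × 3.4% × 240/365 = €6,595.0685
Total = €9,681.6575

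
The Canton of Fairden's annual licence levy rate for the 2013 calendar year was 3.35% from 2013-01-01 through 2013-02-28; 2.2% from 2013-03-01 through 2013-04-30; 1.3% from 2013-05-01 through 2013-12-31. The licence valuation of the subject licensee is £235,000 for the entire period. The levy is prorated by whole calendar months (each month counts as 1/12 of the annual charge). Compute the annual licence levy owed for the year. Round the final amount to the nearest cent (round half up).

£4,210.42

2013-01-01 to 2013-02-28: 2 months at 3.35% → £235,000 × 3.35% × 2/12 = £1,312.0833
2013-03-01 to 2013-04-30: 2 months at 2.2% → £235,000 × 2.2% × 2/12 = £861.6667
2013-05-01 to 2013-12-31: 8 months at 1.3% → £235,000 × 1.3% × 8/12 = £2,036.6667
Total = £4,210.4167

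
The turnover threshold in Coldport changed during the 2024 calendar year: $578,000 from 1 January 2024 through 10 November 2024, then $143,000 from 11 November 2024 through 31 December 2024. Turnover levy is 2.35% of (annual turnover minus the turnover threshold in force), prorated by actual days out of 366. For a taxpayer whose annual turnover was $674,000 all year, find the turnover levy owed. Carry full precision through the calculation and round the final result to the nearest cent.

1 January – 10 November 2024: 315 days, exemption $578,000 → ($674,000 − $578,000) × 2.35% × 315/366 = $1,941.6393
11 November – 31 December 2024: 51 days, exemption $143,000 → ($674,000 − $143,000) × 2.35% × 51/366 = $1,738.8074
Total = $3,680.4467

$3,680.45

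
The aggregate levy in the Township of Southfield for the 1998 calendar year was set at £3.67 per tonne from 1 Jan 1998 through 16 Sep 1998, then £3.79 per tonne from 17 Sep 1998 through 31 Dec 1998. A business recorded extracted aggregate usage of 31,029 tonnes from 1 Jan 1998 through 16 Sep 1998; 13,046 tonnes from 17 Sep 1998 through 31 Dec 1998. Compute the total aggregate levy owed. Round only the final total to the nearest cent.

1 Jan – 16 Sep 1998: 31,029 tonnes at £3.67/tonne → £113,876.43
17 Sep – 31 Dec 1998: 13,046 tonnes at £3.79/tonne → £49,444.34

£163,320.77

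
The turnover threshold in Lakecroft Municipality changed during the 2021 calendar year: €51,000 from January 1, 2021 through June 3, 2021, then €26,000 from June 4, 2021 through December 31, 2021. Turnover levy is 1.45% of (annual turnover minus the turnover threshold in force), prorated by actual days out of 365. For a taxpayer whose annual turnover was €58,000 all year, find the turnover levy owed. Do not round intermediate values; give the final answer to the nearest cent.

€311.05

January 1 – June 3, 2021: 154 days, exemption €51,000 → (€58,000 − €51,000) × 1.45% × 154/365 = €42.8247
June 4 – December 31, 2021: 211 days, exemption €26,000 → (€58,000 − €26,000) × 1.45% × 211/365 = €268.2301
Total = €311.0548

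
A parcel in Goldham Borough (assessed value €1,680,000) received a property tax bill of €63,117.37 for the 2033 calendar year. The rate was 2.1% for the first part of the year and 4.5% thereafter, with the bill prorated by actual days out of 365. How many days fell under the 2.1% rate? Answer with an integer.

Let d = days at the first rate; then 365 − d days at the second rate.
€1,680,000 × [2.1%·d + 4.5%·(365−d)] / 365 = €63,117.37
Solving gives d = 113, so the new rate took effect on 24 Apr 2033.

113 days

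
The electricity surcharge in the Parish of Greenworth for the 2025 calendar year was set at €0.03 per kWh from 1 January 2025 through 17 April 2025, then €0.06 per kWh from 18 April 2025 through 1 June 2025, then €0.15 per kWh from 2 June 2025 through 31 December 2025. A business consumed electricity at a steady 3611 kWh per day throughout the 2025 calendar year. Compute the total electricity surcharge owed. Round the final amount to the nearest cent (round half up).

1 January – 17 April 2025: 107 days × 3611 kWh/day = 386,377 kWh at €0.03/kWh → €11,591.31
18 April – 1 June 2025: 45 days × 3611 kWh/day = 162,495 kWh at €0.06/kWh → €9,749.70
2 June – 31 December 2025: 213 days × 3611 kWh/day = 769,143 kWh at €0.15/kWh → €115,371.45

€136,712.46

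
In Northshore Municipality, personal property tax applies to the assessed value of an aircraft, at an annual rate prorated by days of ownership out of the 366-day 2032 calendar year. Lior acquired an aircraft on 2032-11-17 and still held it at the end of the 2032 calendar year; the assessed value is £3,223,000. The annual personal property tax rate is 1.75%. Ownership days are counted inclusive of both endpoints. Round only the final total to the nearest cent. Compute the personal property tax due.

£6,934.73

Days held (2032-11-17 to 2032-12-31): 45 out of 366
Tax = £3,223,000 × 1.75% × 45/366 = £6,934.7336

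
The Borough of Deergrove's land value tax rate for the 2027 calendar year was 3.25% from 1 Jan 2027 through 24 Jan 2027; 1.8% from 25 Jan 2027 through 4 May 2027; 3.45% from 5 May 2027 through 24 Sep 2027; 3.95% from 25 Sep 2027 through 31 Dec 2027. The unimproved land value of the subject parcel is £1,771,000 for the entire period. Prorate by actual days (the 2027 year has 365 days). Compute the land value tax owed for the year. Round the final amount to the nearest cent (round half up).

1 Jan – 24 Jan 2027: 24 days at 3.25% → £1,771,000 × 3.25% × 24/365 = £3,784.6027
25 Jan – 4 May 2027: 100 days at 1.8% → £1,771,000 × 1.8% × 100/365 = £8,733.6986
5 May – 24 Sep 2027: 143 days at 3.45% → £1,771,000 × 3.45% × 143/365 = £23,937.6123
25 Sep – 31 Dec 2027: 98 days at 3.95% → £1,771,000 × 3.95% × 98/365 = £18,782.3041
Total = £55,238.2178

£55,238.22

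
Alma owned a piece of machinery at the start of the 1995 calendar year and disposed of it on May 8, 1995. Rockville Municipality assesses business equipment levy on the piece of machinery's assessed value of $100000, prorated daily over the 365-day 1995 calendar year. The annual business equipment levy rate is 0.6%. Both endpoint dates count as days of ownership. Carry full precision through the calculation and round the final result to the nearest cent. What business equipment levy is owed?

$210.41

Days held (January 1 – May 8, 1995): 128 out of 365
Tax = $100000 × 0.6% × 128/365 = $210.4110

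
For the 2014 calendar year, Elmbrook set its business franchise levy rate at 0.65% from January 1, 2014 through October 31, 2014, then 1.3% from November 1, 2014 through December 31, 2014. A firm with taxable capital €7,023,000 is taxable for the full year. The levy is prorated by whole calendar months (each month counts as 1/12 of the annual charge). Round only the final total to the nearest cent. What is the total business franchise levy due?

€53,257.75

January 1 – October 31, 2014: 10 months at 0.65% → €7,023,000 × 0.65% × 10/12 = €38,041.2500
November 1 – December 31, 2014: 2 months at 1.3% → €7,023,000 × 1.3% × 2/12 = €15,216.5000
Total = €53,257.7500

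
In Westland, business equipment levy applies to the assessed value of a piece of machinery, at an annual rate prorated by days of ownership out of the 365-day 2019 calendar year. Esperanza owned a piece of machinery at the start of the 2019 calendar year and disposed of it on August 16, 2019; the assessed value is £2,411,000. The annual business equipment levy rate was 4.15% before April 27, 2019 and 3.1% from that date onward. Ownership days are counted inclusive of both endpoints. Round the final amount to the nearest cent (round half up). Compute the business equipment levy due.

£54,733.00

January 1 – April 26, 2019: 116 days at 4.15% → £2,411,000 × 4.15% × 116/365 = £31,798.7781
April 27 – August 16, 2019: 112 days at 3.1% → £2,411,000 × 3.1% × 112/365 = £22,934.2247
Total = £54,733.0027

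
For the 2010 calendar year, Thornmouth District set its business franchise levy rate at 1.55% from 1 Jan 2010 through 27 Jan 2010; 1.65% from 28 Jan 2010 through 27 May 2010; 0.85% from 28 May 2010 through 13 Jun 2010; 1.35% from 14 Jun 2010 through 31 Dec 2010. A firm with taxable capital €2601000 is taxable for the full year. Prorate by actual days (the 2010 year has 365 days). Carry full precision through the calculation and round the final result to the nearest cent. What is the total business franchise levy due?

1 Jan – 27 Jan 2010: 27 days at 1.55% → €2601000 × 1.55% × 27/365 = €2982.2425
28 Jan – 27 May 2010: 120 days at 1.65% → €2601000 × 1.65% × 120/365 = €14109.5342
28 May – 13 Jun 2010: 17 days at 0.85% → €2601000 × 0.85% × 17/365 = €1029.7110
14 Jun – 31 Dec 2010: 201 days at 1.35% → €2601000 × 1.35% × 201/365 = €19336.4753
Total = €37457.9630

€37457.96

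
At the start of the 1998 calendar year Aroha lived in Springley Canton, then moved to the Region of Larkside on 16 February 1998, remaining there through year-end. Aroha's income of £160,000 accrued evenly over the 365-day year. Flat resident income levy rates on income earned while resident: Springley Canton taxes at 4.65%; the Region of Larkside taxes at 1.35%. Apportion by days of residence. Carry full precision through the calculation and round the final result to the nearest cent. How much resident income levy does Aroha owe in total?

£2,825.42

Springley Canton, 1 January – 15 February 1998: 46 days → £160,000 × 4.65% × 46/365 = £937.6438
The Region of Larkside, 16 February – 31 December 1998: 319 days → £160,000 × 1.35% × 319/365 = £1,887.7808
Total = £2,825.4247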